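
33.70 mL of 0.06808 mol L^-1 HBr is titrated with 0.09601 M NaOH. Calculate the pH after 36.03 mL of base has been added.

12.22

n(acid) = 0.06808 x 0.03370 = 0.002294 mol; n(NaOH) added = 0.09601 x 0.03603 = 0.003459 mol.
Base is in excess by 0.003459 - 0.002294 = 0.001165 mol in a total volume of 0.06973 L.
[OH^-] = 0.001165/0.06973 = 0.01671 M, so pOH = 1.78 and pH = 14.00 - 1.78 = 12.22.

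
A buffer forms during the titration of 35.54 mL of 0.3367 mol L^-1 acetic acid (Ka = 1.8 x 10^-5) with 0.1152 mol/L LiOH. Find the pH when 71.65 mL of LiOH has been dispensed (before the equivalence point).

Initial n(CH3COOH) = 0.3367 x 0.03554 = 0.01197 mol.
n(LiOH) added = 0.1152 x 0.07165 = 0.008254 mol, converting that many moles of CH3COOH to CH3COO-.
Remaining n(CH3COOH) = 0.003712 mol; n(CH3COO-) = 0.008254 mol.
By Henderson-Hasselbalch, pH = pKa + log([A^-]/[HA]) = 4.74 + log(0.008254/0.003712) = 4.74 + (+0.35) = 5.09.

5.09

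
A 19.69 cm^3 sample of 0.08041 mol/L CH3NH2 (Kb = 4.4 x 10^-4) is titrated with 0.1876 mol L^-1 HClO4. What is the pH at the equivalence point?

5.95

n(CH3NH2) = 0.08041 x 0.01969 = 0.001583 mol; V(HClO4) at equivalence = 0.001583/0.1876 = 0.008440 L.
At equivalence the base is fully converted to CH3NH3+; total volume = 0.02813 L, so [CH3NH3+] = 0.001583/0.02813 = 0.05628 M.
Ka(CH3NH3+) = Kw/Kb = 1.0e-14 / 4.4 x 10^-4 = 2.27e-11.
[H^+] = sqrt(Ka x [CH3NH3+]) = sqrt(2.27e-11 x 0.05628) = 1.13e-6 M.
pH = -log(1.13e-6) = 5.95.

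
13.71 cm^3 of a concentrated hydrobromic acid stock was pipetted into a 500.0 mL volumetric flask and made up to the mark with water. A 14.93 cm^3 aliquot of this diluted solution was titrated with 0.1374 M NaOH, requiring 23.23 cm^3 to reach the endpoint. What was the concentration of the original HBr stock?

7.80 M

n(NaOH) = 0.1374 x 0.02323 = 0.003192 mol.
n(HBr) in the aliquot = 0.003192 mol.
[diluted HBr] = 0.003192 / 0.01493 = 0.2138 M.
Dilution factor = 500.0/13.71 = 36.47, so [stock] = 0.2138 x 36.47 = 7.80 M.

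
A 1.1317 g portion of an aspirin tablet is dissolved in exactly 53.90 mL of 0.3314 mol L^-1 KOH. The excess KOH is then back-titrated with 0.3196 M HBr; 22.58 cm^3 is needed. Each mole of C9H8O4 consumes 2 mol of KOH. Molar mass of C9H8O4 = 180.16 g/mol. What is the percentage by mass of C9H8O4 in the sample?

84.7%

Total n(KOH) added = 0.3314 x 0.05390 = 0.01786 mol.
n(HBr) used = 0.3196 x 0.02258 = 0.007217 mol, which equals the excess n(KOH).
So n(KOH) consumed by the sample = 0.01786 - 0.007217 = 0.01065 mol.
n(C9H8O4) = 0.01065 / 2 = 0.005323 mol.
mass C9H8O4 = 0.005323 x 180.16 = 0.9590 g, so %C9H8O4 = 0.9590/1.1317 x 100 = 84.7%.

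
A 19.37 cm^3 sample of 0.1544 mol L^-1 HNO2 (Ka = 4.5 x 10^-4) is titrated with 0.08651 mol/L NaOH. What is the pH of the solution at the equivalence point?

n(HNO2) = 0.1544 x 0.01937 = 0.002991 mol; V(NaOH) at equivalence = 0.002991/0.08651 = 0.03457 L.
At equivalence all the acid is converted to NO2-; total volume = 0.01937 + 0.03457 = 0.05394 L, so [NO2-] = 0.002991/0.05394 = 0.05544 M.
Kb = Kw/Ka = 1.0e-14 / 4.5 x 10^-4 = 2.22e-11.
[OH^-] = sqrt(Kb x [NO2-]) = sqrt(2.22e-11 x 0.05544) = 1.11e-6 M.
pOH = 5.95, so pH = 14.00 - 5.95 = 8.05.

8.05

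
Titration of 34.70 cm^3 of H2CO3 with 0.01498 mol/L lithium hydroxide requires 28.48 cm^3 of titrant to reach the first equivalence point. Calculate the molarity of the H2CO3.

n(LiOH) = 0.01498 x 0.02848 = 0.0004266 mol.
At the first equivalence point, 1 mol OH^- react per mol H2CO3, so n(H2CO3) = 0.0004266 / 1 = 0.0004266 mol.
[H2CO3] = 0.0004266 / 0.03470 L = 0.0123 M.

0.0123 M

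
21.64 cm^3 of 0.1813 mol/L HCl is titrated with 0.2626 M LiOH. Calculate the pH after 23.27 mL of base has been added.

n(acid) = 0.1813 x 0.02164 = 0.003923 mol; n(LiOH) added = 0.2626 x 0.02327 = 0.006111 mol.
Base is in excess by 0.006111 - 0.003923 = 0.002187 mol in a total volume of 0.04491 L.
[OH^-] = 0.002187/0.04491 = 0.04871 M, so pOH = 1.31 and pH = 14.00 - 1.31 = 12.69.

12.69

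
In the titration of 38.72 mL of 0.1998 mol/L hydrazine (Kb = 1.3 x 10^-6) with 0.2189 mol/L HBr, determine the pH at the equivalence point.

4.55

n(N2H4) = 0.1998 x 0.03872 = 0.007736 mol; V(HBr) at equivalence = 0.007736/0.2189 = 0.03534 L.
At equivalence the base is fully converted to N2H5+; total volume = 0.07406 L, so [N2H5+] = 0.007736/0.07406 = 0.1045 M.
Ka(N2H5+) = Kw/Kb = 1.0e-14 / 1.3 x 10^-6 = 7.69e-9.
[H^+] = sqrt(Ka x [N2H5+]) = sqrt(7.69e-9 x 0.1045) = 2.83e-5 M.
pH = -log(2.83e-5) = 4.55.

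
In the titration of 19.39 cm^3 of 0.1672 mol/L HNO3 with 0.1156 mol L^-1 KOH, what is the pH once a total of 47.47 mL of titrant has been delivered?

12.53

n(acid) = 0.1672 x 0.01939 = 0.003242 mol; n(KOH) added = 0.1156 x 0.04747 = 0.005488 mol.
Base is in excess by 0.005488 - 0.003242 = 0.002246 mol in a total volume of 0.06686 L.
[OH^-] = 0.002246/0.06686 = 0.03359 M, so pOH = 1.47 and pH = 14.00 - 1.47 = 12.53.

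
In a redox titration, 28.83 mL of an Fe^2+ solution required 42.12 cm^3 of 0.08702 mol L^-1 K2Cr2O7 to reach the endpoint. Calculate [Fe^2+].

n(K2Cr2O7) = 0.08702 x 0.04212 = 0.003665 mol.
From the balanced equation, 1 mol K2Cr2O7 reacts with 6 mol Fe^2+, so n(Fe^2+) = 0.003665 x 6/1 = 0.02199 mol.
[Fe^2+] = 0.02199 / 0.02883 L = 0.763 M.

0.763 M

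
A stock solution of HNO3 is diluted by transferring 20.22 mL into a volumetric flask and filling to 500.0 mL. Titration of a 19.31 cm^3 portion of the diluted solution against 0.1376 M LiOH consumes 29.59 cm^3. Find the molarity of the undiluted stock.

5.21 M

n(LiOH) = 0.1376 x 0.02959 = 0.004072 mol.
n(HNO3) in the aliquot = 0.004072 mol.
[diluted HNO3] = 0.004072 / 0.01931 = 0.2109 M.
Dilution factor = 500.0/20.22 = 24.73, so [stock] = 0.2109 x 24.73 = 5.21 M.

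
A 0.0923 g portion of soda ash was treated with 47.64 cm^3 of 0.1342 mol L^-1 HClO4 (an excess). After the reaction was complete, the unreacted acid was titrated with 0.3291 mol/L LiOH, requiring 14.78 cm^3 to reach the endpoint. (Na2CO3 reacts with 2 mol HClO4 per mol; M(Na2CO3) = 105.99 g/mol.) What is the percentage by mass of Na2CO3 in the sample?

87.8%

Total n(HClO4) added = 0.1342 x 0.04764 = 0.006393 mol.
n(LiOH) used = 0.3291 x 0.01478 = 0.004864 mol, which equals the excess n(HClO4).
So n(HClO4) consumed by the sample = 0.006393 - 0.004864 = 0.001529 mol.
n(Na2CO3) = 0.001529 / 2 = 0.0007646 mol.
mass Na2CO3 = 0.0007646 x 105.99 = 0.08104 g, so %Na2CO3 = 0.08104/0.0923 x 100 = 87.8%.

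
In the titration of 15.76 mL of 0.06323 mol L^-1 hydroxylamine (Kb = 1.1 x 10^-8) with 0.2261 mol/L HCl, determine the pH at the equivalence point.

3.67

n(NH2OH) = 0.06323 x 0.01576 = 0.0009965 mol; V(HCl) at equivalence = 0.0009965/0.2261 = 0.004407 L.
At equivalence the base is fully converted to NH3OH+; total volume = 0.02017 L, so [NH3OH+] = 0.0009965/0.02017 = 0.04941 M.
Ka(NH3OH+) = Kw/Kb = 1.0e-14 / 1.1 x 10^-8 = 9.09e-7.
[H^+] = sqrt(Ka x [NH3OH+]) = sqrt(9.09e-7 x 0.04941) = 0.000212 M.
pH = -log(0.000212) = 3.67.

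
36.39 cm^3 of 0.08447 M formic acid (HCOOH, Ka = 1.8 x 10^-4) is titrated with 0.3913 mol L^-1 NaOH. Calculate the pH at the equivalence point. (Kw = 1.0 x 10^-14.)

8.29

n(HCOOH) = 0.08447 x 0.03639 = 0.003074 mol; V(NaOH) at equivalence = 0.003074/0.3913 = 0.007856 L.
At equivalence all the acid is converted to HCOO-; total volume = 0.03639 + 0.007856 = 0.04425 L, so [HCOO-] = 0.003074/0.04425 = 0.06947 M.
Kb = Kw/Ka = 1.0e-14 / 1.8 x 10^-4 = 5.56e-11.
[OH^-] = sqrt(Kb x [HCOO-]) = sqrt(5.56e-11 x 0.06947) = 1.96e-6 M.
pOH = 5.71, so pH = 14.00 - 5.71 = 8.29.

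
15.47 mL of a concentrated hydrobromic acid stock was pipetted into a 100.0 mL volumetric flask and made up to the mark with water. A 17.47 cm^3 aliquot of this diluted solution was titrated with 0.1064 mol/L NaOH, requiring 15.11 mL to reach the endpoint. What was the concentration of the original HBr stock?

0.595 M

n(NaOH) = 0.1064 x 0.01511 = 0.001608 mol.
n(HBr) in the aliquot = 0.001608 mol.
[diluted HBr] = 0.001608 / 0.01747 = 0.09203 M.
Dilution factor = 100.0/15.47 = 6.464, so [stock] = 0.09203 x 6.464 = 0.595 M.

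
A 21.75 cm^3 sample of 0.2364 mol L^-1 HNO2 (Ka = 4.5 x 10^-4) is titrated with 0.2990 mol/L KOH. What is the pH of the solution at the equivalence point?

8.23

n(HNO2) = 0.2364 x 0.02175 = 0.005142 mol; V(KOH) at equivalence = 0.005142/0.2990 = 0.01720 L.
At equivalence all the acid is converted to NO2-; total volume = 0.02175 + 0.01720 = 0.03895 L, so [NO2-] = 0.005142/0.03895 = 0.1320 M.
Kb = Kw/Ka = 1.0e-14 / 4.5 x 10^-4 = 2.22e-11.
[OH^-] = sqrt(Kb x [NO2-]) = sqrt(2.22e-11 x 0.1320) = 1.71e-6 M.
pOH = 5.77, so pH = 14.00 - 5.77 = 8.23.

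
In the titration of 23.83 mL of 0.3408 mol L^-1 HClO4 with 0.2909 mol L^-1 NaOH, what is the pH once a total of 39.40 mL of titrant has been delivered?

12.72

n(acid) = 0.3408 x 0.02383 = 0.008121 mol; n(NaOH) added = 0.2909 x 0.03940 = 0.01146 mol.
Base is in excess by 0.01146 - 0.008121 = 0.003340 mol in a total volume of 0.06323 L.
[OH^-] = 0.003340/0.06323 = 0.05283 M, so pOH = 1.28 and pH = 14.00 - 1.28 = 12.72.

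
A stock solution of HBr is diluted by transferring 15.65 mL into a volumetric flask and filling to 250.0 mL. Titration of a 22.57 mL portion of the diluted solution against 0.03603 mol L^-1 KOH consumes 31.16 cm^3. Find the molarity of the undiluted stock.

0.795 M

n(KOH) = 0.03603 x 0.03116 = 0.001123 mol.
n(HBr) in the aliquot = 0.001123 mol.
[diluted HBr] = 0.001123 / 0.02257 = 0.04974 M.
Dilution factor = 250.0/15.65 = 15.97, so [stock] = 0.04974 x 15.97 = 0.795 M.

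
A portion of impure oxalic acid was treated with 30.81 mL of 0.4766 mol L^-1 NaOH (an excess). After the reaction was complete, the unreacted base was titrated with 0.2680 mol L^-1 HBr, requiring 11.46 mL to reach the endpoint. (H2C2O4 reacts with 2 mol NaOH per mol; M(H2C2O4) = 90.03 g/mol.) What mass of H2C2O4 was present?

0.523 g

Total n(NaOH) added = 0.4766 x 0.03081 = 0.01468 mol.
n(HBr) used = 0.2680 x 0.01146 = 0.003071 mol, which equals the excess n(NaOH).
So n(NaOH) consumed by the sample = 0.01468 - 0.003071 = 0.01161 mol.
n(H2C2O4) = 0.01161 / 2 = 0.005806 mol.
mass = 0.005806 mol x 90.03 g/mol = 0.523 g.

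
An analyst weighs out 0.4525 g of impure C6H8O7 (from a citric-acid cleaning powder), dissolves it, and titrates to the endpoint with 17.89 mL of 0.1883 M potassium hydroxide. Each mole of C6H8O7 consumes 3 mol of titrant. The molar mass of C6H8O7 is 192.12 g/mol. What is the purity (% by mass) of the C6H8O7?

47.7%

n(KOH) = 0.1883 x 0.01789 = 0.003369 mol.
n(C6H8O7) = 0.003369 / 3 = 0.001123 mol.
mass of C6H8O7 = 0.001123 x 192.12 = 0.2157 g.
% purity = 0.2157 / 0.4525 x 100 = 47.7%.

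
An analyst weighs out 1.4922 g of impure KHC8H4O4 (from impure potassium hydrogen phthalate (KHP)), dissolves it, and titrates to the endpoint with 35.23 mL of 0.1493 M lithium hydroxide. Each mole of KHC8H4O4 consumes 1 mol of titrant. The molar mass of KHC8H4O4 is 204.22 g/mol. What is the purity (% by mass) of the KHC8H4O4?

72.0%

n(LiOH) = 0.1493 x 0.03523 = 0.005260 mol.
n(KHC8H4O4) = 0.005260 / 1 = 0.005260 mol.
mass of KHC8H4O4 = 0.005260 x 204.22 = 1.074 g.
% purity = 1.074 / 1.4922 x 100 = 72.0%.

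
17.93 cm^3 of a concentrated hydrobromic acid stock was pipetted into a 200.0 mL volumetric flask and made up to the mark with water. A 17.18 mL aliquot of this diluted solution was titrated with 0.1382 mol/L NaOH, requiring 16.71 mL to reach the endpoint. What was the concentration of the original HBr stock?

n(NaOH) = 0.1382 x 0.01671 = 0.002309 mol.
n(HBr) in the aliquot = 0.002309 mol.
[diluted HBr] = 0.002309 / 0.01718 = 0.1344 M.
Dilution factor = 200.0/17.93 = 11.15, so [stock] = 0.1344 x 11.15 = 1.50 M.

1.50 M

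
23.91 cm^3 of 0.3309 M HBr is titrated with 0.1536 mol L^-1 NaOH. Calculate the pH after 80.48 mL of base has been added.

12.63

n(acid) = 0.3309 x 0.02391 = 0.007912 mol; n(NaOH) added = 0.1536 x 0.08048 = 0.01236 mol.
Base is in excess by 0.01236 - 0.007912 = 0.004450 mol in a total volume of 0.1044 L.
[OH^-] = 0.004450/0.1044 = 0.04263 M, so pOH = 1.37 and pH = 14.00 - 1.37 = 12.63.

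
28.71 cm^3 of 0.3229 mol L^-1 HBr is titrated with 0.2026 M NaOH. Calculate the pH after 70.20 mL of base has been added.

n(acid) = 0.3229 x 0.02871 = 0.009270 mol; n(NaOH) added = 0.2026 x 0.07020 = 0.01422 mol.
Base is in excess by 0.01422 - 0.009270 = 0.004952 mol in a total volume of 0.09891 L.
[OH^-] = 0.004952/0.09891 = 0.05007 M, so pOH = 1.30 and pH = 14.00 - 1.30 = 12.70.

12.70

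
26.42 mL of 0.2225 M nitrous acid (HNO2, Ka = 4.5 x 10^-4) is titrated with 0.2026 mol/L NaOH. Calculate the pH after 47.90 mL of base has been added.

n(acid) = 0.2225 x 0.02642 = 0.005878 mol; n(NaOH) added = 0.2026 x 0.04790 = 0.009705 mol.
Base is in excess by 0.009705 - 0.005878 = 0.003826 mol in a total volume of 0.07432 L.
[OH^-] = 0.003826/0.07432 = 0.05148 M, so pOH = 1.29 and pH = 14.00 - 1.29 = 12.71.

12.71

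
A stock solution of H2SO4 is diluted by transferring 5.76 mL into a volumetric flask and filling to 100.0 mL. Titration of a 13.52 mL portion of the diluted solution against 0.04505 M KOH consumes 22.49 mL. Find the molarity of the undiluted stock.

n(KOH) = 0.04505 x 0.02249 = 0.001013 mol.
n(H2SO4) in the aliquot = 0.001013 x 1/2 = 0.0005066 mol.
[diluted H2SO4] = 0.0005066 / 0.01352 = 0.03747 M.
Dilution factor = 100.0/5.760 = 17.36, so [stock] = 0.03747 x 17.36 = 0.651 M.

0.651 M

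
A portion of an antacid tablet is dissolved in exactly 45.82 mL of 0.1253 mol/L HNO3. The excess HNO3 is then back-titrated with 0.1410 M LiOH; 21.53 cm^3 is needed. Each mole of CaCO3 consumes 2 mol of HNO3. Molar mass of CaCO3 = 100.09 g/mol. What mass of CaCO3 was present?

Total n(HNO3) added = 0.1253 x 0.04582 = 0.005741 mol.
n(LiOH) used = 0.1410 x 0.02153 = 0.003036 mol, which equals the excess n(HNO3).
So n(HNO3) consumed by the sample = 0.005741 - 0.003036 = 0.002706 mol.
n(CaCO3) = 0.002706 / 2 = 0.001353 mol.
mass = 0.001353 mol x 100.09 g/mol = 0.135 g.

0.135 g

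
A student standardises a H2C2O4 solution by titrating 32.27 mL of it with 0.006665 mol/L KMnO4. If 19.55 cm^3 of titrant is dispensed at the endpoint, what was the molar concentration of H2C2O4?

0.0101 M

n(KMnO4) = 0.006665 x 0.01955 = 0.0001303 mol.
From the balanced equation, 2 mol KMnO4 reacts with 5 mol H2C2O4, so n(H2C2O4) = 0.0001303 x 5/2 = 0.0003258 mol.
[H2C2O4] = 0.0003258 / 0.03227 L = 0.0101 M.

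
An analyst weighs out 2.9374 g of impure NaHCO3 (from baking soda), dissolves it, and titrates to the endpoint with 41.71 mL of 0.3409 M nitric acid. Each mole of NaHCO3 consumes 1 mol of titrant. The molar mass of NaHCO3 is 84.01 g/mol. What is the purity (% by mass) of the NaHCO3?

40.7%

n(HNO3) = 0.3409 x 0.04171 = 0.01422 mol.
n(NaHCO3) = 0.01422 / 1 = 0.01422 mol.
mass of NaHCO3 = 0.01422 x 84.01 = 1.195 g.
% purity = 1.195 / 2.9374 x 100 = 40.7%.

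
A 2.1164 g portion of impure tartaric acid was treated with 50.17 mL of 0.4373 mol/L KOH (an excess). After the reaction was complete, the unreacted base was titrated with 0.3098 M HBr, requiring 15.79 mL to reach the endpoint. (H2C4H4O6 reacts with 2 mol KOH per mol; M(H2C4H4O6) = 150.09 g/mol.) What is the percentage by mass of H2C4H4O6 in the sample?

60.4%

Total n(KOH) added = 0.4373 x 0.05017 = 0.02194 mol.
n(HBr) used = 0.3098 x 0.01579 = 0.004892 mol, which equals the excess n(KOH).
So n(KOH) consumed by the sample = 0.02194 - 0.004892 = 0.01705 mol.
n(H2C4H4O6) = 0.01705 / 2 = 0.008524 mol.
mass H2C4H4O6 = 0.008524 x 150.09 = 1.279 g, so %H2C4H4O6 = 1.279/2.1164 x 100 = 60.4%.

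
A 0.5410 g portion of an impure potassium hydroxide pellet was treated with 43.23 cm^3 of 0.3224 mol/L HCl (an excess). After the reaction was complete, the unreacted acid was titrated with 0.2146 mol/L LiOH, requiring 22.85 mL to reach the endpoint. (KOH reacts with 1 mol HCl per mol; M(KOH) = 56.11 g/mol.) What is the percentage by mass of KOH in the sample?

93.7%

Total n(HCl) added = 0.3224 x 0.04323 = 0.01394 mol.
n(LiOH) used = 0.2146 x 0.02285 = 0.004904 mol, which equals the excess n(HCl).
So n(HCl) consumed by the sample = 0.01394 - 0.004904 = 0.009034 mol.
n(KOH) = 0.009034 / 1 = 0.009034 mol.
mass KOH = 0.009034 x 56.11 = 0.5069 g, so %KOH = 0.5069/0.5410 x 100 = 93.7%.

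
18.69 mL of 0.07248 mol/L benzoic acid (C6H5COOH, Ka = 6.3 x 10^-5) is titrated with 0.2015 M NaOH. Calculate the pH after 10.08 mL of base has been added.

12.37

n(acid) = 0.07248 x 0.01869 = 0.001355 mol; n(NaOH) added = 0.2015 x 0.01008 = 0.002031 mol.
Base is in excess by 0.002031 - 0.001355 = 0.0006765 mol in a total volume of 0.02877 L.
[OH^-] = 0.0006765/0.02877 = 0.02351 M, so pOH = 1.63 and pH = 14.00 - 1.63 = 12.37.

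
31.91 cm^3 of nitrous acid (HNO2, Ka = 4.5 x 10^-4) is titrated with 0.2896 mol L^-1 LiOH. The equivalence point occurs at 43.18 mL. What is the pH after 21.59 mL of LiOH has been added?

3.35

21.59 mL is exactly half the equivalence volume (43.18/2), i.e. the half-equivalence point.
There, n(HA) = n(A^-), so pH = pKa = -log(4.5 x 10^-4) = 3.35.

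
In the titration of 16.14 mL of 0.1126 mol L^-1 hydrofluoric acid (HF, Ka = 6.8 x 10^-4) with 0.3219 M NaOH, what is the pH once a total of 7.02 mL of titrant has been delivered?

12.28

n(acid) = 0.1126 x 0.01614 = 0.001817 mol; n(NaOH) added = 0.3219 x 0.007020 = 0.002260 mol.
Base is in excess by 0.002260 - 0.001817 = 0.0004424 mol in a total volume of 0.02316 L.
[OH^-] = 0.0004424/0.02316 = 0.01910 M, so pOH = 1.72 and pH = 14.00 - 1.72 = 12.28.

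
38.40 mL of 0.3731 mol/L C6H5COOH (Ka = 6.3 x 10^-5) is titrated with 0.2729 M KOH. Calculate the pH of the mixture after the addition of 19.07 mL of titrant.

3.96

Initial n(C6H5COOH) = 0.3731 x 0.03840 = 0.01433 mol.
n(KOH) added = 0.2729 x 0.01907 = 0.005204 mol, converting that many moles of C6H5COOH to C6H5COO-.
Remaining n(C6H5COOH) = 0.009123 mol; n(C6H5COO-) = 0.005204 mol.
By Henderson-Hasselbalch, pH = pKa + log([A^-]/[HA]) = 4.20 + log(0.005204/0.009123) = 4.20 + (-0.24) = 3.96.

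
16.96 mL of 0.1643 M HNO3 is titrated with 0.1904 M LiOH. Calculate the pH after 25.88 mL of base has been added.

12.70

n(acid) = 0.1643 x 0.01696 = 0.002787 mol; n(LiOH) added = 0.1904 x 0.02588 = 0.004928 mol.
Base is in excess by 0.004928 - 0.002787 = 0.002141 mol in a total volume of 0.04284 L.
[OH^-] = 0.002141/0.04284 = 0.04998 M, so pOH = 1.30 and pH = 14.00 - 1.30 = 12.70.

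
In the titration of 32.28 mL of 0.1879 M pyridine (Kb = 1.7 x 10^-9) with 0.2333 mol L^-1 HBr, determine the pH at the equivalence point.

n(C5H5N) = 0.1879 x 0.03228 = 0.006065 mol; V(HBr) at equivalence = 0.006065/0.2333 = 0.02600 L.
At equivalence the base is fully converted to C5H5NH+; total volume = 0.05828 L, so [C5H5NH+] = 0.006065/0.05828 = 0.1041 M.
Ka(C5H5NH+) = Kw/Kb = 1.0e-14 / 1.7 x 10^-9 = 5.88e-6.
[H^+] = sqrt(Ka x [C5H5NH+]) = sqrt(5.88e-6 x 0.1041) = 0.000782 M.
pH = -log(0.000782) = 3.11.

3.11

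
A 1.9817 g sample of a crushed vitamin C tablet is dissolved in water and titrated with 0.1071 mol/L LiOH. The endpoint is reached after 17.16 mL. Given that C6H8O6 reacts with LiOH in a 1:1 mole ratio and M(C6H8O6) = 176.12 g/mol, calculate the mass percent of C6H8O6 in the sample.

16.3%

n(LiOH) = 0.1071 x 0.01716 = 0.001838 mol.
n(C6H8O6) = 0.001838 / 1 = 0.001838 mol.
mass of C6H8O6 = 0.001838 x 176.12 = 0.3237 g.
% purity = 0.3237 / 1.9817 x 100 = 16.3%.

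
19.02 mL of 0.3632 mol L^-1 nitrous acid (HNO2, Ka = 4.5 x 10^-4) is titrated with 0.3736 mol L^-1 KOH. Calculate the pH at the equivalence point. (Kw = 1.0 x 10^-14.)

n(HNO2) = 0.3632 x 0.01902 = 0.006908 mol; V(KOH) at equivalence = 0.006908/0.3736 = 0.01849 L.
At equivalence all the acid is converted to NO2-; total volume = 0.01902 + 0.01849 = 0.03751 L, so [NO2-] = 0.006908/0.03751 = 0.1842 M.
Kb = Kw/Ka = 1.0e-14 / 4.5 x 10^-4 = 2.22e-11.
[OH^-] = sqrt(Kb x [NO2-]) = sqrt(2.22e-11 x 0.1842) = 2.02e-6 M.
pOH = 5.69, so pH = 14.00 - 5.69 = 8.31.

8.31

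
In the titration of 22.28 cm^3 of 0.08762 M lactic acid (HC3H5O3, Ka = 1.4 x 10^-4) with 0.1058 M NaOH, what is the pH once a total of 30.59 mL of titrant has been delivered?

n(acid) = 0.08762 x 0.02228 = 0.001952 mol; n(NaOH) added = 0.1058 x 0.03059 = 0.003236 mol.
Base is in excess by 0.003236 - 0.001952 = 0.001284 mol in a total volume of 0.05287 L.
[OH^-] = 0.001284/0.05287 = 0.02429 M, so pOH = 1.61 and pH = 14.00 - 1.61 = 12.39.

12.39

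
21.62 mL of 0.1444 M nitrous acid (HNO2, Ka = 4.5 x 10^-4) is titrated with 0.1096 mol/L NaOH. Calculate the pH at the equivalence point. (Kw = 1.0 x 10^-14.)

n(HNO2) = 0.1444 x 0.02162 = 0.003122 mol; V(NaOH) at equivalence = 0.003122/0.1096 = 0.02848 L.
At equivalence all the acid is converted to NO2-; total volume = 0.02162 + 0.02848 = 0.05010 L, so [NO2-] = 0.003122/0.05010 = 0.06231 M.
Kb = Kw/Ka = 1.0e-14 / 4.5 x 10^-4 = 2.22e-11.
[OH^-] = sqrt(Kb x [NO2-]) = sqrt(2.22e-11 x 0.06231) = 1.18e-6 M.
pOH = 5.93, so pH = 14.00 - 5.93 = 8.07.

8.07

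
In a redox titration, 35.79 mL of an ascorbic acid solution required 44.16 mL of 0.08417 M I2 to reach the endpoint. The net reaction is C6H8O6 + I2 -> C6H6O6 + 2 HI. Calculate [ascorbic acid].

0.104 M

n(I2) = 0.08417 x 0.04416 = 0.003717 mol.
From the balanced equation, 1 mol I2 reacts with 1 mol ascorbic acid, so n(ascorbic acid) = 0.003717 x 1/1 = 0.003717 mol.
[ascorbic acid] = 0.003717 / 0.03579 L = 0.104 M.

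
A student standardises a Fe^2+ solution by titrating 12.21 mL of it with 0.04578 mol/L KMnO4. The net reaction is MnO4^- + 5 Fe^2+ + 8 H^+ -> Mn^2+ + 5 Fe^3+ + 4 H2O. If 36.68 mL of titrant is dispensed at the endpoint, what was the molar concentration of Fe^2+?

0.688 M

n(KMnO4) = 0.04578 x 0.03668 = 0.001679 mol.
From the balanced equation, 1 mol KMnO4 reacts with 5 mol Fe^2+, so n(Fe^2+) = 0.001679 x 5/1 = 0.008396 mol.
[Fe^2+] = 0.008396 / 0.01221 L = 0.688 M.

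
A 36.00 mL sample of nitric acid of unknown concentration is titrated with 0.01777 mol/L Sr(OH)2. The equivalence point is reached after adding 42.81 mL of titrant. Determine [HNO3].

n(Sr(OH)2) delivered = 0.01777 x 0.04281 = 0.0007607 mol.
The reaction is 2 HNO3 + 1 Sr(OH)2, so n(HNO3) = 0.0007607 x 2/1 = 0.001521 mol.
[HNO3] = 0.001521 mol / 0.03600 L = 0.0423 M.

0.0423 M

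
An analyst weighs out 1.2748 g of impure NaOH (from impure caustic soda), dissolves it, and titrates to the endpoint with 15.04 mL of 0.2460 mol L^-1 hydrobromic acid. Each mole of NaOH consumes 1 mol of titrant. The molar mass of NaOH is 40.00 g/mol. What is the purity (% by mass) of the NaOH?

n(HBr) = 0.2460 x 0.01504 = 0.003700 mol.
n(NaOH) = 0.003700 / 1 = 0.003700 mol.
mass of NaOH = 0.003700 x 40.00 = 0.1480 g.
% purity = 0.1480 / 1.2748 x 100 = 11.6%.

11.6%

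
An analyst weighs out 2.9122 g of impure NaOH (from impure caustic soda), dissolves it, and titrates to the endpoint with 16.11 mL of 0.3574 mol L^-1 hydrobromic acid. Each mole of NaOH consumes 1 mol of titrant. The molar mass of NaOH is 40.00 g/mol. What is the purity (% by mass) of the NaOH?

n(HBr) = 0.3574 x 0.01611 = 0.005758 mol.
n(NaOH) = 0.005758 / 1 = 0.005758 mol.
mass of NaOH = 0.005758 x 40.00 = 0.2303 g.
% purity = 0.2303 / 2.9122 x 100 = 7.91%.

7.91%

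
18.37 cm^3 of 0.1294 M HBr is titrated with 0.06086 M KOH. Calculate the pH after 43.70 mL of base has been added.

11.66

n(acid) = 0.1294 x 0.01837 = 0.002377 mol; n(KOH) added = 0.06086 x 0.04370 = 0.002660 mol.
Base is in excess by 0.002660 - 0.002377 = 0.0002825 mol in a total volume of 0.06207 L.
[OH^-] = 0.0002825/0.06207 = 0.004551 M, so pOH = 2.34 and pH = 14.00 - 2.34 = 11.66.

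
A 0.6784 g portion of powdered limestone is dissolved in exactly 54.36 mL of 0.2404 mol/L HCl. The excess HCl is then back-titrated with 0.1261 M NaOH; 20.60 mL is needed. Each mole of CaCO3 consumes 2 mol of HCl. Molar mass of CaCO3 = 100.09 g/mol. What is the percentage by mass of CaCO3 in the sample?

77.2%

Total n(HCl) added = 0.2404 x 0.05436 = 0.01307 mol.
n(NaOH) used = 0.1261 x 0.02060 = 0.002598 mol, which equals the excess n(HCl).
So n(HCl) consumed by the sample = 0.01307 - 0.002598 = 0.01047 mol.
n(CaCO3) = 0.01047 / 2 = 0.005235 mol.
mass CaCO3 = 0.005235 x 100.09 = 0.5240 g, so %CaCO3 = 0.5240/0.6784 x 100 = 77.2%.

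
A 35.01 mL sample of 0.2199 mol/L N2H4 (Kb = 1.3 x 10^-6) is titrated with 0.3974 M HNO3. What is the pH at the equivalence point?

4.48

n(N2H4) = 0.2199 x 0.03501 = 0.007699 mol; V(HNO3) at equivalence = 0.007699/0.3974 = 0.01937 L.
At equivalence the base is fully converted to N2H5+; total volume = 0.05438 L, so [N2H5+] = 0.007699/0.05438 = 0.1416 M.
Ka(N2H5+) = Kw/Kb = 1.0e-14 / 1.3 x 10^-6 = 7.69e-9.
[H^+] = sqrt(Ka x [N2H5+]) = sqrt(7.69e-9 x 0.1416) = 3.30e-5 M.
pH = -log(3.30e-5) = 4.48.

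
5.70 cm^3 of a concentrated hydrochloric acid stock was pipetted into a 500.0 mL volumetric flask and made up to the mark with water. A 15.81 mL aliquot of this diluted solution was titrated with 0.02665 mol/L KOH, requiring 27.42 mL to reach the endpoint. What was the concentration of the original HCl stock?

4.05 M

n(KOH) = 0.02665 x 0.02742 = 0.0007307 mol.
n(HCl) in the aliquot = 0.0007307 mol.
[diluted HCl] = 0.0007307 / 0.01581 = 0.04622 M.
Dilution factor = 500.0/5.700 = 87.72, so [stock] = 0.04622 x 87.72 = 4.05 M.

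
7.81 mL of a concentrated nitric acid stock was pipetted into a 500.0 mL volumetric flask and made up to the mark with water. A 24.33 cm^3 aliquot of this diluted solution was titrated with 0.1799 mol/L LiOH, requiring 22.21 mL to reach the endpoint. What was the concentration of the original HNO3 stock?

n(LiOH) = 0.1799 x 0.02221 = 0.003996 mol.
n(HNO3) in the aliquot = 0.003996 mol.
[diluted HNO3] = 0.003996 / 0.02433 = 0.1642 M.
Dilution factor = 500.0/7.810 = 64.02, so [stock] = 0.1642 x 64.02 = 10.5 M.

10.5 M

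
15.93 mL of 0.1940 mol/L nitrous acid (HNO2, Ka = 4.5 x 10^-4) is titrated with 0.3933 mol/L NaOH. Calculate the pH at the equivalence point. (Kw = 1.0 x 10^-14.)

n(HNO2) = 0.1940 x 0.01593 = 0.003090 mol; V(NaOH) at equivalence = 0.003090/0.3933 = 0.007858 L.
At equivalence all the acid is converted to NO2-; total volume = 0.01593 + 0.007858 = 0.02379 L, so [NO2-] = 0.003090/0.02379 = 0.1299 M.
Kb = Kw/Ka = 1.0e-14 / 4.5 x 10^-4 = 2.22e-11.
[OH^-] = sqrt(Kb x [NO2-]) = sqrt(2.22e-11 x 0.1299) = 1.70e-6 M.
pOH = 5.77, so pH = 14.00 - 5.77 = 8.23.

8.23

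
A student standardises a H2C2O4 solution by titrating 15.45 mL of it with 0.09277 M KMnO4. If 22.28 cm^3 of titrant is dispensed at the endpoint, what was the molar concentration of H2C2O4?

n(KMnO4) = 0.09277 x 0.02228 = 0.002067 mol.
From the balanced equation, 2 mol KMnO4 reacts with 5 mol H2C2O4, so n(H2C2O4) = 0.002067 x 5/2 = 0.005167 mol.
[H2C2O4] = 0.005167 / 0.01545 L = 0.334 M.

0.334 M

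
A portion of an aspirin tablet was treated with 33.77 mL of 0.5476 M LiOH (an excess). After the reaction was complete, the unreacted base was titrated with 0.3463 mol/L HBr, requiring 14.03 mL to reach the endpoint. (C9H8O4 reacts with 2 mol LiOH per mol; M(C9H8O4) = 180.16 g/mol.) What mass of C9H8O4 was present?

1.23 g

Total n(LiOH) added = 0.5476 x 0.03377 = 0.01849 mol.
n(HBr) used = 0.3463 x 0.01403 = 0.004859 mol, which equals the excess n(LiOH).
So n(LiOH) consumed by the sample = 0.01849 - 0.004859 = 0.01363 mol.
n(C9H8O4) = 0.01363 / 2 = 0.006817 mol.
mass = 0.006817 mol x 180.16 g/mol = 1.23 g.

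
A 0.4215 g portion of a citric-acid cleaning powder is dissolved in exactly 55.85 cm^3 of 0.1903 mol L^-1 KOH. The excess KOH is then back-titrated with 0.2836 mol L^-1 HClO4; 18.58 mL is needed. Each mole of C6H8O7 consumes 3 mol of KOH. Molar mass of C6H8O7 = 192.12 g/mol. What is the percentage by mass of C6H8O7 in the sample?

Total n(KOH) added = 0.1903 x 0.05585 = 0.01063 mol.
n(HClO4) used = 0.2836 x 0.01858 = 0.005269 mol, which equals the excess n(KOH).
So n(KOH) consumed by the sample = 0.01063 - 0.005269 = 0.005359 mol.
n(C6H8O7) = 0.005359 / 3 = 0.001786 mol.
mass C6H8O7 = 0.001786 x 192.12 = 0.3432 g, so %C6H8O7 = 0.3432/0.4215 x 100 = 81.4%.

81.4%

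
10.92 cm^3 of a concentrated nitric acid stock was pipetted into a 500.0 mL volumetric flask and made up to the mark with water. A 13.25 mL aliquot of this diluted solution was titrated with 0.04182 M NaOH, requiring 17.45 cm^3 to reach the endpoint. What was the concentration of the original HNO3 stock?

2.52 M

n(NaOH) = 0.04182 x 0.01745 = 0.0007298 mol.
n(HNO3) in the aliquot = 0.0007298 mol.
[diluted HNO3] = 0.0007298 / 0.01325 = 0.05508 M.
Dilution factor = 500.0/10.92 = 45.79, so [stock] = 0.05508 x 45.79 = 2.52 M.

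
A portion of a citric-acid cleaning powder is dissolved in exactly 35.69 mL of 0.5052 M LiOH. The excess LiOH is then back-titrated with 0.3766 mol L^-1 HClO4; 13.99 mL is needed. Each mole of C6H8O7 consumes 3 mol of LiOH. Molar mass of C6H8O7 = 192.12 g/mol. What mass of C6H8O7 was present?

0.817 g

Total n(LiOH) added = 0.5052 x 0.03569 = 0.01803 mol.
n(HClO4) used = 0.3766 x 0.01399 = 0.005269 mol, which equals the excess n(LiOH).
So n(LiOH) consumed by the sample = 0.01803 - 0.005269 = 0.01276 mol.
n(C6H8O7) = 0.01276 / 3 = 0.004254 mol.
mass = 0.004254 mol x 192.12 g/mol = 0.817 g.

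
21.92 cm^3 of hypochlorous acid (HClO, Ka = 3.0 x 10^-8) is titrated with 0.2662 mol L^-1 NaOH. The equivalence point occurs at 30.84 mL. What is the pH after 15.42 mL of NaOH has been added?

7.52

15.42 mL is exactly half the equivalence volume (30.84/2), i.e. the half-equivalence point.
There, n(HA) = n(A^-), so pH = pKa = -log(3.0 x 10^-8) = 7.52.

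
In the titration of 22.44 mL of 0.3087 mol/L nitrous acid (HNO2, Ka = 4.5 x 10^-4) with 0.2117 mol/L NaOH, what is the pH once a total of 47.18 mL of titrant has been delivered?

12.64

n(acid) = 0.3087 x 0.02244 = 0.006927 mol; n(NaOH) added = 0.2117 x 0.04718 = 0.009988 mol.
Base is in excess by 0.009988 - 0.006927 = 0.003061 mol in a total volume of 0.06962 L.
[OH^-] = 0.003061/0.06962 = 0.04396 M, so pOH = 1.36 and pH = 14.00 - 1.36 = 12.64.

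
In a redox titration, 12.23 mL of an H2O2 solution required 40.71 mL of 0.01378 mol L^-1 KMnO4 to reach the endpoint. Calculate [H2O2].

0.115 M

n(KMnO4) = 0.01378 x 0.04071 = 0.0005610 mol.
From the balanced equation, 2 mol KMnO4 reacts with 5 mol H2O2, so n(H2O2) = 0.0005610 x 5/2 = 0.001402 mol.
[H2O2] = 0.001402 / 0.01223 L = 0.115 M.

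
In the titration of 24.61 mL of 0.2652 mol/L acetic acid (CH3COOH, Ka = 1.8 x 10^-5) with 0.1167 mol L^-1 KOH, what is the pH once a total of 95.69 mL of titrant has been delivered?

12.59

n(acid) = 0.2652 x 0.02461 = 0.006527 mol; n(KOH) added = 0.1167 x 0.09569 = 0.01117 mol.
Base is in excess by 0.01117 - 0.006527 = 0.004640 mol in a total volume of 0.1203 L.
[OH^-] = 0.004640/0.1203 = 0.03857 M, so pOH = 1.41 and pH = 14.00 - 1.41 = 12.59.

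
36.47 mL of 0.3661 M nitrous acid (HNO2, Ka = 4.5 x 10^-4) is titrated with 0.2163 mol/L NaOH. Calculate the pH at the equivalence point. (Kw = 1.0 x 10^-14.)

n(HNO2) = 0.3661 x 0.03647 = 0.01335 mol; V(NaOH) at equivalence = 0.01335/0.2163 = 0.06173 L.
At equivalence all the acid is converted to NO2-; total volume = 0.03647 + 0.06173 = 0.09820 L, so [NO2-] = 0.01335/0.09820 = 0.1360 M.
Kb = Kw/Ka = 1.0e-14 / 4.5 x 10^-4 = 2.22e-11.
[OH^-] = sqrt(Kb x [NO2-]) = sqrt(2.22e-11 x 0.1360) = 1.74e-6 M.
pOH = 5.76, so pH = 14.00 - 5.76 = 8.24.

8.24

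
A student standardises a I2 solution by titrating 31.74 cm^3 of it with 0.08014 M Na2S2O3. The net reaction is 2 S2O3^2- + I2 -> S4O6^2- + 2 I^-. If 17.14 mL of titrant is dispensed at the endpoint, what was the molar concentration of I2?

n(Na2S2O3) = 0.08014 x 0.01714 = 0.001374 mol.
From the balanced equation, 2 mol Na2S2O3 reacts with 1 mol I2, so n(I2) = 0.001374 x 1/2 = 0.0006868 mol.
[I2] = 0.0006868 / 0.03174 L = 0.0216 M.

0.0216 M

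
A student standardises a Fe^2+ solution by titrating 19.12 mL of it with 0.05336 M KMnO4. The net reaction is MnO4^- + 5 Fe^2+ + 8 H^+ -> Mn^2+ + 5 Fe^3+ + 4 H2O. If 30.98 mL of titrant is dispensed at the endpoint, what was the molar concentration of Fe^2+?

0.432 M

n(KMnO4) = 0.05336 x 0.03098 = 0.001653 mol.
From the balanced equation, 1 mol KMnO4 reacts with 5 mol Fe^2+, so n(Fe^2+) = 0.001653 x 5/1 = 0.008265 mol.
[Fe^2+] = 0.008265 / 0.01912 L = 0.432 M.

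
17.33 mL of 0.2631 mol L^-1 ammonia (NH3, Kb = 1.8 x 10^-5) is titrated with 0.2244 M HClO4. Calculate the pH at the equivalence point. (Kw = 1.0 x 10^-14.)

5.09

n(NH3) = 0.2631 x 0.01733 = 0.004560 mol; V(HClO4) at equivalence = 0.004560/0.2244 = 0.02032 L.
At equivalence the base is fully converted to NH4+; total volume = 0.03765 L, so [NH4+] = 0.004560/0.03765 = 0.1211 M.
Ka(NH4+) = Kw/Kb = 1.0e-14 / 1.8 x 10^-5 = 5.56e-10.
[H^+] = sqrt(Ka x [NH4+]) = sqrt(5.56e-10 x 0.1211) = 8.20e-6 M.
pH = -log(8.20e-6) = 5.09.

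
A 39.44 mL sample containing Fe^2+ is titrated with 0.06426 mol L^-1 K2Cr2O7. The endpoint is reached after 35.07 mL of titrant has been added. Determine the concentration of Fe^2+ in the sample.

0.343 M

n(K2Cr2O7) = 0.06426 x 0.03507 = 0.002254 mol.
From the balanced equation, 1 mol K2Cr2O7 reacts with 6 mol Fe^2+, so n(Fe^2+) = 0.002254 x 6/1 = 0.01352 mol.
[Fe^2+] = 0.01352 / 0.03944 L = 0.343 M.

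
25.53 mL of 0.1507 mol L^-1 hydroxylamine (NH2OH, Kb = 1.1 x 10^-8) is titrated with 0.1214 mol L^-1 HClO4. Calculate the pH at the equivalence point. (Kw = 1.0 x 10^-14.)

n(NH2OH) = 0.1507 x 0.02553 = 0.003847 mol; V(HClO4) at equivalence = 0.003847/0.1214 = 0.03169 L.
At equivalence the base is fully converted to NH3OH+; total volume = 0.05722 L, so [NH3OH+] = 0.003847/0.05722 = 0.06724 M.
Ka(NH3OH+) = Kw/Kb = 1.0e-14 / 1.1 x 10^-8 = 9.09e-7.
[H^+] = sqrt(Ka x [NH3OH+]) = sqrt(9.09e-7 x 0.06724) = 0.000247 M.
pH = -log(0.000247) = 3.61.

3.61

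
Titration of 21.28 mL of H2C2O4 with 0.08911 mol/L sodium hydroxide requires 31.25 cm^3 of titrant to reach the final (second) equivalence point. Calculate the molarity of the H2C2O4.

0.0654 M

n(NaOH) = 0.08911 x 0.03125 = 0.002785 mol.
At the final (second) equivalence point, 2 mol OH^- react per mol H2C2O4, so n(H2C2O4) = 0.002785 / 2 = 0.001392 mol.
[H2C2O4] = 0.001392 / 0.02128 L = 0.0654 M.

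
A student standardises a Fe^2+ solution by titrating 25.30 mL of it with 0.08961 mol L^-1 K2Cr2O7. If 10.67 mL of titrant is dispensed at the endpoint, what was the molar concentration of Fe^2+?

n(K2Cr2O7) = 0.08961 x 0.01067 = 0.0009561 mol.
From the balanced equation, 1 mol K2Cr2O7 reacts with 6 mol Fe^2+, so n(Fe^2+) = 0.0009561 x 6/1 = 0.005737 mol.
[Fe^2+] = 0.005737 / 0.02530 L = 0.227 M.

0.227 M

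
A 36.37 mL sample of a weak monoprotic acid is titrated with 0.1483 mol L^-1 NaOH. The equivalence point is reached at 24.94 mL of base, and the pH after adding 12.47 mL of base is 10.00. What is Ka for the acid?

12.47 mL is half of the equivalence volume, so this is the half-equivalence point where [HA] = [A^-].
At half-equivalence pH = pKa, so pKa = 10.00.
Ka = 10^(-10.00) = 1.0 x 10^-10.

1.0 x 10^-10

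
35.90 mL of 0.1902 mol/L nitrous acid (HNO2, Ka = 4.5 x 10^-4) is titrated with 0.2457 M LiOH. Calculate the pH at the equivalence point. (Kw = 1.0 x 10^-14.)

n(HNO2) = 0.1902 x 0.03590 = 0.006828 mol; V(LiOH) at equivalence = 0.006828/0.2457 = 0.02779 L.
At equivalence all the acid is converted to NO2-; total volume = 0.03590 + 0.02779 = 0.06369 L, so [NO2-] = 0.006828/0.06369 = 0.1072 M.
Kb = Kw/Ka = 1.0e-14 / 4.5 x 10^-4 = 2.22e-11.
[OH^-] = sqrt(Kb x [NO2-]) = sqrt(2.22e-11 x 0.1072) = 1.54e-6 M.
pOH = 5.81, so pH = 14.00 - 5.81 = 8.19.

8.19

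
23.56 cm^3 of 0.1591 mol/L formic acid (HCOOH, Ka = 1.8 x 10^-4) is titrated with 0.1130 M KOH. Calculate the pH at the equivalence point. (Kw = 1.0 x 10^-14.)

n(HCOOH) = 0.1591 x 0.02356 = 0.003748 mol; V(KOH) at equivalence = 0.003748/0.1130 = 0.03317 L.
At equivalence all the acid is converted to HCOO-; total volume = 0.02356 + 0.03317 = 0.05673 L, so [HCOO-] = 0.003748/0.05673 = 0.06607 M.
Kb = Kw/Ka = 1.0e-14 / 1.8 x 10^-4 = 5.56e-11.
[OH^-] = sqrt(Kb x [HCOO-]) = sqrt(5.56e-11 x 0.06607) = 1.92e-6 M.
pOH = 5.72, so pH = 14.00 - 5.72 = 8.28.

8.28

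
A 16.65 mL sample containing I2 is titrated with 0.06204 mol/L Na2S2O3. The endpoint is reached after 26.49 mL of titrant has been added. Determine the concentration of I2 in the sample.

0.0494 M

n(Na2S2O3) = 0.06204 x 0.02649 = 0.001643 mol.
From the balanced equation, 2 mol Na2S2O3 reacts with 1 mol I2, so n(I2) = 0.001643 x 1/2 = 0.0008217 mol.
[I2] = 0.0008217 / 0.01665 L = 0.0494 M.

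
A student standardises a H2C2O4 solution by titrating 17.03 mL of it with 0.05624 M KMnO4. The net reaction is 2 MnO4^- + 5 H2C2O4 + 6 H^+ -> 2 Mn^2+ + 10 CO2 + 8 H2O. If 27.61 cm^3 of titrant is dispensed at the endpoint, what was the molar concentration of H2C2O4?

n(KMnO4) = 0.05624 x 0.02761 = 0.001553 mol.
From the balanced equation, 2 mol KMnO4 reacts with 5 mol H2C2O4, so n(H2C2O4) = 0.001553 x 5/2 = 0.003882 mol.
[H2C2O4] = 0.003882 / 0.01703 L = 0.228 M.

0.228 M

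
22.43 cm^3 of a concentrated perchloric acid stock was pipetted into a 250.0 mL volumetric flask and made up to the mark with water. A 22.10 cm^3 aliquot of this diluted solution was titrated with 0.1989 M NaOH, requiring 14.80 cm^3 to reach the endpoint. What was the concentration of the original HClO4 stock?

n(NaOH) = 0.1989 x 0.01480 = 0.002944 mol.
n(HClO4) in the aliquot = 0.002944 mol.
[diluted HClO4] = 0.002944 / 0.02210 = 0.1332 M.
Dilution factor = 250.0/22.43 = 11.15, so [stock] = 0.1332 x 11.15 = 1.48 M.

1.48 M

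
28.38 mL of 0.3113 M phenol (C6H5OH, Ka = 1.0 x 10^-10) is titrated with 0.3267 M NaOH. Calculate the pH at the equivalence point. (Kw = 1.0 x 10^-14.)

n(C6H5OH) = 0.3113 x 0.02838 = 0.008835 mol; V(NaOH) at equivalence = 0.008835/0.3267 = 0.02704 L.
At equivalence all the acid is converted to C6H5O-; total volume = 0.02838 + 0.02704 = 0.05542 L, so [C6H5O-] = 0.008835/0.05542 = 0.1594 M.
Kb = Kw/Ka = 1.0e-14 / 1.0 x 10^-10 = 0.000100.
[OH^-] = sqrt(Kb x [C6H5O-]) = sqrt(0.000100 x 0.1594) = 0.00399 M.
pOH = 2.40, so pH = 14.00 - 2.40 = 11.60.

11.60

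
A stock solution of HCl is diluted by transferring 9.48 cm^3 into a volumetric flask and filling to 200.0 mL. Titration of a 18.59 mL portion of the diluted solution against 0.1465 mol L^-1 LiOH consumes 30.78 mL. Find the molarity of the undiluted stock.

n(LiOH) = 0.1465 x 0.03078 = 0.004509 mol.
n(HCl) in the aliquot = 0.004509 mol.
[diluted HCl] = 0.004509 / 0.01859 = 0.2426 M.
Dilution factor = 200.0/9.480 = 21.10, so [stock] = 0.2426 x 21.10 = 5.12 M.

5.12 M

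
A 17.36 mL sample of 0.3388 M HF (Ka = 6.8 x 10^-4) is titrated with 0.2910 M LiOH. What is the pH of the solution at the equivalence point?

8.18

n(HF) = 0.3388 x 0.01736 = 0.005882 mol; V(LiOH) at equivalence = 0.005882/0.2910 = 0.02021 L.
At equivalence all the acid is converted to F-; total volume = 0.01736 + 0.02021 = 0.03757 L, so [F-] = 0.005882/0.03757 = 0.1565 M.
Kb = Kw/Ka = 1.0e-14 / 6.8 x 10^-4 = 1.47e-11.
[OH^-] = sqrt(Kb x [F-]) = sqrt(1.47e-11 x 0.1565) = 1.52e-6 M.
pOH = 5.82, so pH = 14.00 - 5.82 = 8.18.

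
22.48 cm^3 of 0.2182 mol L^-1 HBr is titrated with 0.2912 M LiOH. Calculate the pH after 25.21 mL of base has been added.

12.71

n(acid) = 0.2182 x 0.02248 = 0.004905 mol; n(LiOH) added = 0.2912 x 0.02521 = 0.007341 mol.
Base is in excess by 0.007341 - 0.004905 = 0.002436 mol in a total volume of 0.04769 L.
[OH^-] = 0.002436/0.04769 = 0.05108 M, so pOH = 1.29 and pH = 14.00 - 1.29 = 12.71.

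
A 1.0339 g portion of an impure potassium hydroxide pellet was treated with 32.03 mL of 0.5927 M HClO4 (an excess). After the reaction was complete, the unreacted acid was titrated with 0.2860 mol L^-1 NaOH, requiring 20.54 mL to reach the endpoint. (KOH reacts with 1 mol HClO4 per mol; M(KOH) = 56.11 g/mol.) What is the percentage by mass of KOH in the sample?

71.1%

Total n(HClO4) added = 0.5927 x 0.03203 = 0.01898 mol.
n(NaOH) used = 0.2860 x 0.02054 = 0.005874 mol, which equals the excess n(HClO4).
So n(HClO4) consumed by the sample = 0.01898 - 0.005874 = 0.01311 mol.
n(KOH) = 0.01311 / 1 = 0.01311 mol.
mass KOH = 0.01311 x 56.11 = 0.7356 g, so %KOH = 0.7356/1.0339 x 100 = 71.1%.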